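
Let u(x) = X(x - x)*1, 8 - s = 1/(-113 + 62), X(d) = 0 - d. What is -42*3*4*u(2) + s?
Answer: 409/51 ≈ 8.0196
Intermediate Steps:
X(d) = -d
s = 409/51 (s = 8 - 1/(-113 + 62) = 8 - 1/(-51) = 8 - 1*(-1/51) = 8 + 1/51 = 409/51 ≈ 8.0196)
u(x) = 0 (u(x) = -(x - x)*1 = -1*0*1 = 0*1 = 0)
-42*3*4*u(2) + s = -42*3*4*0 + 409/51 = -504*0 + 409/51 = -42*0 + 409/51 = 0 + 409/51 = 409/51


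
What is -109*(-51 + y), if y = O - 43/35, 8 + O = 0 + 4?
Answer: 214512/35 ≈ 6128.9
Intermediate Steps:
O = -4 (O = -8 + (0 + 4) = -8 + 4 = -4)
y = -183/35 (y = -4 - 43/35 = -183/35 ≈ -5.2286)
-109*(-51 + y) = -109*(-51 - 183/35) = -109*(-1968/35) = 214512/35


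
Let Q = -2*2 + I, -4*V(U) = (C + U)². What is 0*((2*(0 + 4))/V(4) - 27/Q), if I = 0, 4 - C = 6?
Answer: 0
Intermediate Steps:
C = -2 (C = 4 - 1*6 = 4 - 6 = -2)
V(U) = -(-2 + U)²/4
Q = -4 (Q = -2*2 + 0 = -4 + 0 = -4)
0*((2*(0 + 4))/V(4) - 27/Q) = 0*((2*(0 + 4))/((-(-2 + 4)²/4)) - 27/(-4)) = 0*((2*4)/((-¼*2²)) - 27*(-¼)) = 0*(8/((-¼*4)) + 27/4) = 0*(8/(-1) + 27/4) = 0*(8*(-1) + 27/4) = 0*(-8 + 27/4) = 0*(-5/4) = 0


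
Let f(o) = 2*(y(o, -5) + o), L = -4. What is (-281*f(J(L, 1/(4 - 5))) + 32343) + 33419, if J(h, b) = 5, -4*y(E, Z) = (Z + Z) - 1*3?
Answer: 122251/2 ≈ 61126.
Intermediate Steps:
y(E, Z) = ¾ - Z/2 (y(E, Z) = -((Z + Z) - 1*3)/4 = -(2*Z - 3)/4 = -(-3 + 2*Z)/4 = ¾ - Z/2)
f(o) = 13/2 + 2*o (f(o) = 2*((¾ - ½*(-5)) + o) = 2*((¾ + 5/2) + o) = 2*(13/4 + o) = 13/2 + 2*o)
(-281*f(J(L, 1/(4 - 5))) + 32343) + 33419 = (-281*(13/2 + 2*5) + 32343) + 33419 = (-281*(13/2 + 10) + 32343) + 33419 = (-281*33/2 + 32343) + 33419 = (-9273/2 + 32343) + 33419 = 55413/2 + 33419 = 122251/2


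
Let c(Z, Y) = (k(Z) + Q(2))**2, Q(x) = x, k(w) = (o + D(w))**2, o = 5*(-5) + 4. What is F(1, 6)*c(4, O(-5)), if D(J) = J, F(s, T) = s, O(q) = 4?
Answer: 84681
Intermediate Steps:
o = -21 (o = -25 + 4 = -21)
k(w) = (-21 + w)**2
c(Z, Y) = (2 + (-21 + Z)**2)**2 (c(Z, Y) = ((-21 + Z)**2 + 2)**2 = (2 + (-21 + Z)**2)**2)
F(1, 6)*c(4, O(-5)) = 1*(2 + (-21 + 4)**2)**2 = 1*(2 + (-17)**2)**2 = 1*(2 + 289)**2 = 1*291**2 = 1*84681 = 84681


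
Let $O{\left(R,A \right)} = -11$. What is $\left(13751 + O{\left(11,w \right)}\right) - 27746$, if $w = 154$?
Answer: $-14006$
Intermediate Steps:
$\left(13751 + O{\left(11,w \right)}\right) - 27746 = \left(13751 - 11\right) - 27746 = 13740 - 27746 = -14006$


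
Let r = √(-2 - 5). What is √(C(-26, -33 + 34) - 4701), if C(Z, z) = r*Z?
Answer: √(-4701 - 26*I*√7) ≈ 0.5016 - 68.566*I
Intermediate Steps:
r = I*√7 (r = √(-7) = I*√7 ≈ 2.6458*I)
C(Z, z) = I*Z*√7 (C(Z, z) = (I*√7)*Z = I*Z*√7)
√(C(-26, -33 + 34) - 4701) = √(I*(-26)*√7 - 4701) = √(-26*I*√7 - 4701) = √(-4701 - 26*I*√7)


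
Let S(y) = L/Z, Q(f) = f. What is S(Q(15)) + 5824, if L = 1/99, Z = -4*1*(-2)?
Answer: 4612609/792 ≈ 5824.0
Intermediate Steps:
Z = 8 (Z = -4*(-2) = 8)
L = 1/99 ≈ 0.010101
S(y) = 1/792 (S(y) = (1/99)/8 = (1/99)*(1/8) = 1/792)
S(Q(15)) + 5824 = 1/792 + 5824 = 4612609/792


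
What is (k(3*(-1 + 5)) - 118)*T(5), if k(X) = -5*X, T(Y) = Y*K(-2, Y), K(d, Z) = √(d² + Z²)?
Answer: -890*√29 ≈ -4792.8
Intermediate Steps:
K(d, Z) = √(Z² + d²)
T(Y) = Y*√(4 + Y²) (T(Y) = Y*√(Y² + (-2)²) = Y*√(Y² + 4) = Y*√(4 + Y²))
(k(3*(-1 + 5)) - 118)*T(5) = (-15*(-1 + 5) - 118)*(5*√(4 + 5²)) = (-15*4 - 118)*(5*√(4 + 25)) = (-5*12 - 118)*(5*√29) = (-60 - 118)*(5*√29) = -890*√29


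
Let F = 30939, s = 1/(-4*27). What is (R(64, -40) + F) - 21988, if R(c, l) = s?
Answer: 966707/108 ≈ 8951.0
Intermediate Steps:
s = -1/108 (s = 1/(-108) = -1/108 ≈ -0.0092593)
R(c, l) = -1/108
(R(64, -40) + F) - 21988 = (-1/108 + 30939) - 21988 = 3341411/108 - 21988 = 966707/108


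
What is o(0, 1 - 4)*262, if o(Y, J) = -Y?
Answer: 0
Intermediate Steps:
o(0, 1 - 4)*262 = -1*0*262 = 0*262 = 0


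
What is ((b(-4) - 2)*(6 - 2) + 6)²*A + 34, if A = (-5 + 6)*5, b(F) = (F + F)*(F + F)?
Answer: 322614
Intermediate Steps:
b(F) = 4*F² (b(F) = (2*F)*(2*F) = 4*F²)
A = 5 (A = 1*5 = 5)
((b(-4) - 2)*(6 - 2) + 6)²*A + 34 = ((4*(-4)² - 2)*(6 - 2) + 6)²*5 + 34 = ((4*16 - 2)*4 + 6)²*5 + 34 = ((64 - 2)*4 + 6)²*5 + 34 = (62*4 + 6)²*5 + 34 = (248 + 6)²*5 + 34 = 254²*5 + 34 = 64516*5 + 34 = 322580 + 34 = 322614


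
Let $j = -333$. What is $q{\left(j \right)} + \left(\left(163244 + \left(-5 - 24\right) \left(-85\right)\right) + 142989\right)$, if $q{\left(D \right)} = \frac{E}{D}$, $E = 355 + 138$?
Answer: $\frac{102795941}{333} \approx 3.087 \cdot 10^{5}$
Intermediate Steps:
$E = 493$
$q{\left(D \right)} = \frac{493}{D}$
$q{\left(j \right)} + \left(\left(163244 + \left(-5 - 24\right) \left(-85\right)\right) + 142989\right) = \frac{493}{-333} + \left(\left(163244 + \left(-5 - 24\right) \left(-85\right)\right) + 142989\right) = 493 \left(- \frac{1}{333}\right) + \left(\left(163244 - -2465\right) + 142989\right) = - \frac{493}{333} + \left(\left(163244 + 2465\right) + 142989\right) = - \frac{493}{333} + \left(165709 + 142989\right) = - \frac{493}{333} + 308698 = \frac{102795941}{333}$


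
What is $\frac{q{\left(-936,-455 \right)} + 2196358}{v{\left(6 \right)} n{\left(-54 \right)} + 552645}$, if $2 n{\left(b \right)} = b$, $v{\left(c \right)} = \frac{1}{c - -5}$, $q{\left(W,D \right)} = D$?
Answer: $\frac{24154933}{6079068} \approx 3.9735$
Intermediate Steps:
$v{\left(c \right)} = \frac{1}{5 + c}$ ($v{\left(c \right)} = \frac{1}{c + 5} = \frac{1}{5 + c}$)
$n{\left(b \right)} = \frac{b}{2}$
$\frac{q{\left(-936,-455 \right)} + 2196358}{v{\left(6 \right)} n{\left(-54 \right)} + 552645} = \frac{-455 + 2196358}{\frac{\frac{1}{2} \left(-54\right)}{5 + 6} + 552645} = \frac{2195903}{\frac{1}{11} \left(-27\right) + 552645} = \frac{2195903}{- \frac{27}{11} + 552645} = \frac{2195903}{\frac{6079068}{11}} = 2195903 \cdot \frac{11}{6079068} = \frac{24154933}{6079068}$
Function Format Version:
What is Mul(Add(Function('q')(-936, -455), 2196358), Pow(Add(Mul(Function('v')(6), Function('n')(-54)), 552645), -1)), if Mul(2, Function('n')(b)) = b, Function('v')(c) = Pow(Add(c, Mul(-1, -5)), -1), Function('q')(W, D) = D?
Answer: Rational(24154933, 6079068) ≈ 3.9735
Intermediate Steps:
Function('v')(c) = Pow(Add(5, c), -1) (Function('v')(c) = Pow(Add(c, 5), -1) = Pow(Add(5, c), -1))
Function('n')(b) = Mul(Rational(1, 2), b)
Mul(Add(Function('q')(-936, -455), 2196358), Pow(Add(Mul(Function('v')(6), Function('n')(-54)), 552645), -1)) = Mul(Add(-455, 2196358), Pow(Add(Mul(Pow(Add(5, 6), -1), Mul(Rational(1, 2), -54)), 552645), -1)) = Mul(2195903, Pow(Add(Mul(Pow(11, -1), -27), 552645), -1)) = Mul(2195903, Pow(Add(Mul(Rational(1, 11), -27), 552645), -1)) = Mul(2195903, Pow(Add(Rational(-27, 11), 552645), -1)) = Mul(2195903, Pow(Rational(6079068, 11), -1)) = Mul(2195903, Rational(11, 6079068)) = Rational(24154933, 6079068)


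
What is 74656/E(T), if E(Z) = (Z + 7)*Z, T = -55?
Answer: 4666/165 ≈ 28.279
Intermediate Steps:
E(Z) = Z*(7 + Z) (E(Z) = (7 + Z)*Z = Z*(7 + Z))
74656/E(T) = 74656/((-55*(7 - 55))) = 74656/((-55*(-48))) = 74656/2640 = 74656*(1/2640) = 4666/165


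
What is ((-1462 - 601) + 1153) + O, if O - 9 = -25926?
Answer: -26827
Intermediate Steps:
O = -25917 (O = 9 - 25926 = -25917)
((-1462 - 601) + 1153) + O = ((-1462 - 601) + 1153) - 25917 = (-2063 + 1153) - 25917 = -910 - 25917 = -26827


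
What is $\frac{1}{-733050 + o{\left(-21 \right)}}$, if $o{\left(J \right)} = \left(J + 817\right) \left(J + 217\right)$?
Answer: $- \frac{1}{577034} \approx -1.733 \cdot 10^{-6}$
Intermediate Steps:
$o{\left(J \right)} = \left(217 + J\right) \left(817 + J\right)$ ($o{\left(J \right)} = \left(817 + J\right) \left(217 + J\right) = \left(217 + J\right) \left(817 + J\right)$)
$\frac{1}{-733050 + o{\left(-21 \right)}} = \frac{1}{-733050 + \left(177289 + \left(-21\right)^{2} + 1034 \left(-21\right)\right)} = \frac{1}{-733050 + \left(177289 + 441 - 21714\right)} = \frac{1}{-733050 + 156016} = \frac{1}{-577034} = - \frac{1}{577034}$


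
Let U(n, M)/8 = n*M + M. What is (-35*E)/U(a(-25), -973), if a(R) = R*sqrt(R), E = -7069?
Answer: -35345/17376112 - 4418125*I/17376112 ≈ -0.0020341 - 0.25426*I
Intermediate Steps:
a(R) = R**(3/2)
U(n, M) = 8*M + 8*M*n (U(n, M) = 8*(n*M + M) = 8*(M*n + M) = 8*(M + M*n) = 8*M + 8*M*n)
(-35*E)/U(a(-25), -973) = (-35*(-7069))/((8*(-973)*(1 + (-25)**(3/2)))) = 247415/((8*(-973)*(1 - 125*I))) = 247415/(-7784 + 973000*I) = 247415*((-7784 - 973000*I)/946789590656) = 35345*(-7784 - 973000*I)/135255655808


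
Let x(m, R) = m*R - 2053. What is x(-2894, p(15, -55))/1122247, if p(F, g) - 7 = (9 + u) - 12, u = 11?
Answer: -45463/1122247 ≈ -0.040511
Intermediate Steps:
p(F, g) = 15 (p(F, g) = 7 + ((9 + 11) - 12) = 7 + (20 - 12) = 7 + 8 = 15)
x(m, R) = -2053 + R*m (x(m, R) = R*m - 2053 = -2053 + R*m)
x(-2894, p(15, -55))/1122247 = (-2053 + 15*(-2894))/1122247 = (-2053 - 43410)*(1/1122247) = -45463*1/1122247 = -45463/1122247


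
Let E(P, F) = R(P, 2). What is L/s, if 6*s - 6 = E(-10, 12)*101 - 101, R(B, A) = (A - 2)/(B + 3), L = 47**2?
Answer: -13254/95 ≈ -139.52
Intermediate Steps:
L = 2209
R(B, A) = (-2 + A)/(3 + B)
E(P, F) = 0 (E(P, F) = (-2 + 2)/(3 + P) = 0/(3 + P) = 0)
s = -95/6 (s = 1 + (0*101 - 101)/6 = 1 + (0 - 101)/6 = 1 + (1/6)*(-101) = 1 - 101/6 = -95/6 ≈ -15.833)
L/s = 2209/(-95/6) = 2209*(-6/95) = -13254/95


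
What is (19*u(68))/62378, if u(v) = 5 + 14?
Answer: 361/62378 ≈ 0.0057873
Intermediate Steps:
u(v) = 19
(19*u(68))/62378 = (19*19)/62378 = 361*(1/62378) = 361/62378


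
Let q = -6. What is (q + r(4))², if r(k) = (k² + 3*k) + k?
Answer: 676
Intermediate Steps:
r(k) = k² + 4*k
(q + r(4))² = (-6 + 4*(4 + 4))² = (-6 + 4*8)² = (-6 + 32)² = 26² = 676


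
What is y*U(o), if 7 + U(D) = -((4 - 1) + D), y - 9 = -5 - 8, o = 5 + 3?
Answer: 72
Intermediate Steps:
o = 8
y = -4 (y = 9 + (-5 - 8) = 9 - 13 = -4)
U(D) = -10 - D (U(D) = -7 - ((4 - 1) + D) = -7 - (3 + D) = -7 + (-3 - D) = -10 - D)
y*U(o) = -4*(-10 - 1*8) = -4*(-10 - 8) = -4*(-18) = 72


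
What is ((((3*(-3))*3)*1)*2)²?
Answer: 2916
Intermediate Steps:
((((3*(-3))*3)*1)*2)² = ((-9*3*1)*2)² = (-27*1*2)² = (-27*2)² = (-54)² = 2916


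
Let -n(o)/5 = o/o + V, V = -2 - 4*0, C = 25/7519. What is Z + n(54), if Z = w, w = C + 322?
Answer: 2458738/7519 ≈ 327.00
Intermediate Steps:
C = 25/7519 (C = 25*(1/7519) = 25/7519 ≈ 0.0033249)
V = -2 (V = -2 + 0 = -2)
w = 2421143/7519 (w = 25/7519 + 322 = 2421143/7519 ≈ 322.00)
n(o) = 5 (n(o) = -5*(o/o - 2) = -5*(1 - 2) = -5*(-1) = 5)
Z = 2421143/7519 ≈ 322.00
Z + n(54) = 2421143/7519 + 5 = 2458738/7519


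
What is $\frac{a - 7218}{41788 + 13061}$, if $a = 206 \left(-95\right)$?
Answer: $- \frac{26788}{54849} \approx -0.4884$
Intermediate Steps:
$a = -19570$
$\frac{a - 7218}{41788 + 13061} = \frac{-19570 - 7218}{41788 + 13061} = - \frac{26788}{54849}$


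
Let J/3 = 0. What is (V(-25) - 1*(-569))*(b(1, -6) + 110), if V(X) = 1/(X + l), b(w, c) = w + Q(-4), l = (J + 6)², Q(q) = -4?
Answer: 669820/11 ≈ 60893.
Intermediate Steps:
J = 0 (J = 3*0 = 0)
l = 36 (l = (0 + 6)² = 6² = 36)
b(w, c) = -4 + w (b(w, c) = w - 4 = -4 + w)
V(X) = 1/(36 + X) (V(X) = 1/(X + 36) = 1/(36 + X))
(V(-25) - 1*(-569))*(b(1, -6) + 110) = (1/(36 - 25) - 1*(-569))*((-4 + 1) + 110) = (1/11 + 569)*(-3 + 110) = (1/11 + 569)*107 = (6260/11)*107 = 669820/11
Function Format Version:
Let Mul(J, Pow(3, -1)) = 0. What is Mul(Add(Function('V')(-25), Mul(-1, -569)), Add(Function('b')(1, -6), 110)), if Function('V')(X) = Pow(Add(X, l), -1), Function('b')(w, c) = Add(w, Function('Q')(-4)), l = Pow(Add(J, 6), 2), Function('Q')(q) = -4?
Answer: Rational(669820, 11) ≈ 60893.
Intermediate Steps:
J = 0 (J = Mul(3, 0) = 0)
l = 36 (l = Pow(Add(0, 6), 2) = Pow(6, 2) = 36)
Function('b')(w, c) = Add(-4, w) (Function('b')(w, c) = Add(w, -4) = Add(-4, w))
Function('V')(X) = Pow(Add(36, X), -1) (Function('V')(X) = Pow(Add(X, 36), -1) = Pow(Add(36, X), -1))
Mul(Add(Function('V')(-25), Mul(-1, -569)), Add(Function('b')(1, -6), 110)) = Mul(Add(Pow(Add(36, -25), -1), Mul(-1, -569)), Add(Add(-4, 1), 110)) = Mul(Add(Pow(11, -1), 569), Add(-3, 110)) = Mul(Add(Rational(1, 11), 569), 107) = Mul(Rational(6260, 11), 107) = Rational(669820, 11)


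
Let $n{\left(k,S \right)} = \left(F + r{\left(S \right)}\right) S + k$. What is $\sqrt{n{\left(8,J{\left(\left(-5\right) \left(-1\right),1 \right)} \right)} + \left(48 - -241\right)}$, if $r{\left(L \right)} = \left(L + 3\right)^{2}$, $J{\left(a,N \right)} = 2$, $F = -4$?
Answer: $\sqrt{339} \approx 18.412$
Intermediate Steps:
$r{\left(L \right)} = \left(3 + L\right)^{2}$
$n{\left(k,S \right)} = k + S \left(-4 + \left(3 + S\right)^{2}\right)$ ($n{\left(k,S \right)} = \left(-4 + \left(3 + S\right)^{2}\right) S + k = S \left(-4 + \left(3 + S\right)^{2}\right) + k = k + S \left(-4 + \left(3 + S\right)^{2}\right)$)
$\sqrt{n{\left(8,J{\left(\left(-5\right) \left(-1\right),1 \right)} \right)} + \left(48 - -241\right)} = \sqrt{\left(8 - 8 + 2 \left(3 + 2\right)^{2}\right) + \left(48 - -241\right)} = \sqrt{\left(8 - 8 + 2 \cdot 5^{2}\right) + \left(48 + 241\right)} = \sqrt{\left(8 - 8 + 2 \cdot 25\right) + 289} = \sqrt{\left(8 - 8 + 50\right) + 289} = \sqrt{50 + 289} = \sqrt{339}$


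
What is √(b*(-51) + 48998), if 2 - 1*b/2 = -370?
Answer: √11054 ≈ 105.14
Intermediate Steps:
b = 744 (b = 4 - 2*(-370) = 4 + 740 = 744)
√(b*(-51) + 48998) = √(744*(-51) + 48998) = √(-37944 + 48998) = √11054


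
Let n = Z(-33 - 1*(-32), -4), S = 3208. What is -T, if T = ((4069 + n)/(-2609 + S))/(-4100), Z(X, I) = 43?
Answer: 1028/613975 ≈ 0.0016743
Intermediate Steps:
n = 43
T = -1028/613975 (T = ((4069 + 43)/(-2609 + 3208))/(-4100) = (4112/599)*(-1/4100) = -1028/613975 ≈ -0.0016743)
-T = -1*(-1028/613975) = 1028/613975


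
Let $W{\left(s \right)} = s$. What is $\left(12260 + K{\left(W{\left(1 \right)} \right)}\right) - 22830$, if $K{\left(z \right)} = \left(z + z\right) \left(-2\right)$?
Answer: $-10574$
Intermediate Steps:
$K{\left(z \right)} = - 4 z$ ($K{\left(z \right)} = 2 z \left(-2\right) = - 4 z$)
$\left(12260 + K{\left(W{\left(1 \right)} \right)}\right) - 22830 = \left(12260 - 4\right) - 22830 = 12256 - 22830 = -10574$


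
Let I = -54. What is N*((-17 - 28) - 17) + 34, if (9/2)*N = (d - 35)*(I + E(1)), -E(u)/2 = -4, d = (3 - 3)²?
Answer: -199334/9 ≈ -22148.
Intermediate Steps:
d = 0 (d = 0² = 0)
E(u) = 8 (E(u) = -2*(-4) = 8)
N = 3220/9 (N = 2*((0 - 35)*(-54 + 8))/9 = 2*(-35*(-46))/9 = (2/9)*1610 = 3220/9 ≈ 357.78)
N*((-17 - 28) - 17) + 34 = 3220*((-17 - 28) - 17)/9 + 34 = 3220*(-45 - 17)/9 + 34 = (3220/9)*(-62) + 34 = -199640/9 + 34 = -199334/9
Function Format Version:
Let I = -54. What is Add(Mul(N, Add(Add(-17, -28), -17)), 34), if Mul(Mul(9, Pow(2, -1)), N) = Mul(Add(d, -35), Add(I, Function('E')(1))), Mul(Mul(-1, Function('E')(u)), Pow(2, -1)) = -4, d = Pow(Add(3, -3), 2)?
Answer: Rational(-199334, 9) ≈ -22148.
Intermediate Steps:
d = 0 (d = Pow(0, 2) = 0)
Function('E')(u) = 8 (Function('E')(u) = Mul(-2, -4) = 8)
N = Rational(3220, 9) (N = Mul(Rational(2, 9), Mul(Add(0, -35), Add(-54, 8))) = Mul(Rational(2, 9), Mul(-35, -46)) = Mul(Rational(2, 9), 1610) = Rational(3220, 9) ≈ 357.78)
Add(Mul(N, Add(Add(-17, -28), -17)), 34) = Add(Mul(Rational(3220, 9), Add(Add(-17, -28), -17)), 34) = Add(Mul(Rational(3220, 9), Add(-45, -17)), 34) = Add(Mul(Rational(3220, 9), -62), 34) = Add(Rational(-199640, 9), 34) = Rational(-199334, 9)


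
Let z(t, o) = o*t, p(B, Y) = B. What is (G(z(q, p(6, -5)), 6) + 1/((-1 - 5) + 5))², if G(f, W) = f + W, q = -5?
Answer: 625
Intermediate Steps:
G(f, W) = W + f
(G(z(q, p(6, -5)), 6) + 1/((-1 - 5) + 5))² = ((6 + 6*(-5)) + 1/((-1 - 5) + 5))² = ((6 - 30) + 1/(-6 + 5))² = (-24 + 1/(-1))² = (-24 - 1)² = (-25)² = 625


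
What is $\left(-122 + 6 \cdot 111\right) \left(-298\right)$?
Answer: $-162112$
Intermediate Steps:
$\left(-122 + 6 \cdot 111\right) \left(-298\right) = \left(-122 + 666\right) \left(-298\right) = 544 \left(-298\right) = -162112$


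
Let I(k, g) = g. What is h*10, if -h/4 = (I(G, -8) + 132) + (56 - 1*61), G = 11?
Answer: -4760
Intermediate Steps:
h = -476 (h = -4*((-8 + 132) + (56 - 1*61)) = -4*(124 + (56 - 61)) = -4*(124 - 5) = -4*119 = -476)
h*10 = -476*10 = -4760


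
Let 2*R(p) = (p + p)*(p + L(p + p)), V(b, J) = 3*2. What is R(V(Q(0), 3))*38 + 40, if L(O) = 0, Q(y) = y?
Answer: 1408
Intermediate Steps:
V(b, J) = 6
R(p) = p**2 (R(p) = ((p + p)*(p + 0))/2 = ((2*p)*p)/2 = (2*p**2)/2 = p**2)
R(V(Q(0), 3))*38 + 40 = 6**2*38 + 40 = 36*38 + 40 = 1368 + 40 = 1408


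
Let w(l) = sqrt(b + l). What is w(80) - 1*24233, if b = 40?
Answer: -24233 + 2*sqrt(30) ≈ -24222.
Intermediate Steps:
w(l) = sqrt(40 + l)
w(80) - 1*24233 = sqrt(40 + 80) - 1*24233 = sqrt(120) - 24233 = 2*sqrt(30) - 24233 = -24233 + 2*sqrt(30)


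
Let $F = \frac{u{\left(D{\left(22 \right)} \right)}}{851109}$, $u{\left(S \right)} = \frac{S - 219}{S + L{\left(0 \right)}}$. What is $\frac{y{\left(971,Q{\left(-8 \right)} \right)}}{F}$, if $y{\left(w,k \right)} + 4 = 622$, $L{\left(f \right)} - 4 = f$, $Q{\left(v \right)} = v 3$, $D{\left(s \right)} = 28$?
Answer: $- \frac{16831531584}{191} \approx -8.8123 \cdot 10^{7}$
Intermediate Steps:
$Q{\left(v \right)} = 3 v$
$L{\left(f \right)} = 4 + f$
$u{\left(S \right)} = \frac{-219 + S}{4 + S}$ ($u{\left(S \right)} = \frac{S - 219}{S + \left(4 + 0\right)} = \frac{-219 + S}{S + 4} = \frac{-219 + S}{4 + S}$)
$y{\left(w,k \right)} = 618$ ($y{\left(w,k \right)} = -4 + 622 = 618$)
$F = - \frac{191}{27235488}$ ($F = \frac{\frac{1}{4 + 28} \left(-219 + 28\right)}{851109} = \frac{1}{32} \left(-191\right) \frac{1}{851109} = \left(- \frac{191}{32}\right) \frac{1}{851109} = - \frac{191}{27235488} \approx -7.0129 \cdot 10^{-6}$)
$\frac{y{\left(971,Q{\left(-8 \right)} \right)}}{F} = \frac{618}{- \frac{191}{27235488}} = 618 \left(- \frac{27235488}{191}\right) = - \frac{16831531584}{191}$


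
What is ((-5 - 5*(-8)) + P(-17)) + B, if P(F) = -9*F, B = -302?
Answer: -114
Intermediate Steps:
((-5 - 5*(-8)) + P(-17)) + B = ((-5 - 5*(-8)) - 9*(-17)) - 302 = ((-5 + 40) + 153) - 302 = (35 + 153) - 302 = 188 - 302 = -114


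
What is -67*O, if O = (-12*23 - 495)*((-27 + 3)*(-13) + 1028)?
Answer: 69220380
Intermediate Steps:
O = -1033140 (O = (-276 - 495)*(-24*(-13) + 1028) = -771*(312 + 1028) = -771*1340 = -1033140)
-67*O = -67*(-1033140) = 69220380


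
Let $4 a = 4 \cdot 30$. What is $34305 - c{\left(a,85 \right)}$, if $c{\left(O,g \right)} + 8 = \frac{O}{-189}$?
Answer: $\frac{2161729}{63} \approx 34313.0$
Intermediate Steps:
$a = 30$ ($a = \frac{4 \cdot 30}{4} = \frac{1}{4} \cdot 120 = 30$)
$c{\left(O,g \right)} = -8 - \frac{O}{189}$ ($c{\left(O,g \right)} = -8 + \frac{O}{-189} = -8 + O \left(- \frac{1}{189}\right) = -8 - \frac{O}{189}$)
$34305 - c{\left(a,85 \right)} = 34305 - \left(-8 - \frac{10}{63}\right) = 34305 - - \frac{514}{63} = 34305 + \frac{514}{63} = \frac{2161729}{63}$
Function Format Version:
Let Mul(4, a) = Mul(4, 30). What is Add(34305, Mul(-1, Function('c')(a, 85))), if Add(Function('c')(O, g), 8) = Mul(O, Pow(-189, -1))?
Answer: Rational(2161729, 63) ≈ 34313.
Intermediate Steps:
a = 30 (a = Mul(Rational(1, 4), Mul(4, 30)) = Mul(Rational(1, 4), 120) = 30)
Function('c')(O, g) = Add(-8, Mul(Rational(-1, 189), O)) (Function('c')(O, g) = Add(-8, Mul(O, Pow(-189, -1))) = Add(-8, Mul(O, Rational(-1, 189))) = Add(-8, Mul(Rational(-1, 189), O)))
Add(34305, Mul(-1, Function('c')(a, 85))) = Add(34305, Mul(-1, Add(-8, Mul(Rational(-1, 189), 30)))) = Add(34305, Mul(-1, Add(-8, Rational(-10, 63)))) = Add(34305, Mul(-1, Rational(-514, 63))) = Add(34305, Rational(514, 63)) = Rational(2161729, 63)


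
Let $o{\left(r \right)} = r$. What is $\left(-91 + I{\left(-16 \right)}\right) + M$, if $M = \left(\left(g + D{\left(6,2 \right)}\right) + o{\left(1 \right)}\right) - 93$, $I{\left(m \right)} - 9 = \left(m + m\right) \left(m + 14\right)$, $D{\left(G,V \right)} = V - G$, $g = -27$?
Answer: $-141$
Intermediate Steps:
$I{\left(m \right)} = 9 + 2 m \left(14 + m\right)$ ($I{\left(m \right)} = 9 + \left(m + m\right) \left(m + 14\right) = 9 + 2 m \left(14 + m\right)$)
$M = -123$ ($M = \left(\left(-27 + \left(2 - 6\right)\right) + 1\right) - 93 = \left(\left(-27 - 4\right) + 1\right) - 93 = \left(-31 + 1\right) - 93 = -30 - 93 = -123$)
$\left(-91 + I{\left(-16 \right)}\right) + M = \left(-91 + \left(9 + 2 \left(-16\right)^{2} + 28 \left(-16\right)\right)\right) - 123 = \left(-91 + \left(9 + 2 \cdot 256 - 448\right)\right) - 123 = \left(-91 + \left(9 + 512 - 448\right)\right) - 123 = \left(-91 + 73\right) - 123 = -18 - 123 = -141$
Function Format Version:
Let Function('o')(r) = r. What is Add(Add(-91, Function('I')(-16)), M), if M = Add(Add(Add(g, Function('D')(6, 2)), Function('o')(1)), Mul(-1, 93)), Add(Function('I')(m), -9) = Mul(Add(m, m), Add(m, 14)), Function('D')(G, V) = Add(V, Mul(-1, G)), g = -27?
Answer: -141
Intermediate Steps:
Function('I')(m) = Add(9, Mul(2, m, Add(14, m))) (Function('I')(m) = Add(9, Mul(Add(m, m), Add(m, 14))) = Add(9, Mul(Mul(2, m), Add(14, m))) = Add(9, Mul(2, m, Add(14, m))))
M = -123 (M = Add(Add(Add(-27, Add(2, Mul(-1, 6))), 1), Mul(-1, 93)) = Add(Add(Add(-27, Add(2, -6)), 1), -93) = Add(Add(Add(-27, -4), 1), -93) = Add(Add(-31, 1), -93) = Add(-30, -93) = -123)
Add(Add(-91, Function('I')(-16)), M) = Add(Add(-91, Add(9, Mul(2, Pow(-16, 2)), Mul(28, -16))), -123) = Add(Add(-91, Add(9, Mul(2, 256), -448)), -123) = Add(Add(-91, Add(9, 512, -448)), -123) = Add(Add(-91, 73), -123) = Add(-18, -123) = -141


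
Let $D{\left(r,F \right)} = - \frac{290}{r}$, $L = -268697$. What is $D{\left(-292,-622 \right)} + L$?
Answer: $- \frac{39229617}{146} \approx -2.687 \cdot 10^{5}$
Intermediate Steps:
$D{\left(-292,-622 \right)} + L = - \frac{290}{-292} - 268697 = \left(-290\right) \left(- \frac{1}{292}\right) - 268697 = \frac{145}{146} - 268697 = - \frac{39229617}{146}$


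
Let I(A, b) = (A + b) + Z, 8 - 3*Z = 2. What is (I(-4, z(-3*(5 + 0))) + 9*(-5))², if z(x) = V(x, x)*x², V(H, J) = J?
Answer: 11710084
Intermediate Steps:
Z = 2 (Z = 8/3 - ⅓*2 = 8/3 - ⅔ = 2)
z(x) = x³ (z(x) = x*x² = x³)
I(A, b) = 2 + A + b (I(A, b) = (A + b) + 2 = 2 + A + b)
(I(-4, z(-3*(5 + 0))) + 9*(-5))² = ((2 - 4 + (-3*(5 + 0))³) + 9*(-5))² = ((2 - 4 + (-3*5)³) - 45)² = ((2 - 4 + (-15)³) - 45)² = ((2 - 4 - 3375) - 45)² = (-3377 - 45)² = (-3422)² = 11710084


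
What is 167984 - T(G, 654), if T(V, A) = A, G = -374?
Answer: 167330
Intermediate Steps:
167984 - T(G, 654) = 167984 - 1*654 = 167984 - 654 = 167330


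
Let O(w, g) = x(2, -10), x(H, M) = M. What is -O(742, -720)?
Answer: 10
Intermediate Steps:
O(w, g) = -10
-O(742, -720) = -1*(-10) = 10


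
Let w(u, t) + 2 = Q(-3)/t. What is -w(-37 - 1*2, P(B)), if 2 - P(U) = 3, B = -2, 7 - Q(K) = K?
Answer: 12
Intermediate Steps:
Q(K) = 7 - K
P(U) = -1 (P(U) = 2 - 1*3 = 2 - 3 = -1)
w(u, t) = -2 + 10/t (w(u, t) = -2 + (7 - 1*(-3))/t = -2 + (7 + 3)/t = -2 + 10/t)
-w(-37 - 1*2, P(B)) = -(-2 + 10/(-1)) = -(-2 + 10*(-1)) = -(-2 - 10) = -1*(-12) = 12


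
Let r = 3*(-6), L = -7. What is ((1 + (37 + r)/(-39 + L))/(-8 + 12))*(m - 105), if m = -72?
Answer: -4779/184 ≈ -25.973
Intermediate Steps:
r = -18
((1 + (37 + r)/(-39 + L))/(-8 + 12))*(m - 105) = ((1 + (37 - 18)/(-39 - 7))/(-8 + 12))*(-72 - 105) = ((1 + 19/(-46))/4)*(-177) = ((1 + 19*(-1/46))*(¼))*(-177) = ((1 - 19/46)*(¼))*(-177) = ((27/46)*(¼))*(-177) = (27/184)*(-177) = -4779/184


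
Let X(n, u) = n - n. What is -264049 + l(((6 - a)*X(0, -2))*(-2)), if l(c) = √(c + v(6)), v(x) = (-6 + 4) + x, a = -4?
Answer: -264047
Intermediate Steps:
v(x) = -2 + x
X(n, u) = 0
l(c) = √(4 + c) (l(c) = √(c + (-2 + 6)) = √(c + 4) = √(4 + c))
-264049 + l(((6 - a)*X(0, -2))*(-2)) = -264049 + √(4 + ((6 - 1*(-4))*0)*(-2)) = -264049 + √(4 + ((6 + 4)*0)*(-2)) = -264049 + √(4 + (10*0)*(-2)) = -264049 + √(4 + 0*(-2)) = -264049 + √(4 + 0) = -264049 + √4 = -264049 + 2 = -264047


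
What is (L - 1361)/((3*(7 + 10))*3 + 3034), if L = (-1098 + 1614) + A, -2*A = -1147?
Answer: -543/6374 ≈ -0.085190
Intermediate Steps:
A = 1147/2 (A = -½*(-1147) = 1147/2 ≈ 573.50)
L = 2179/2 (L = (-1098 + 1614) + 1147/2 = 516 + 1147/2 = 2179/2 ≈ 1089.5)
(L - 1361)/((3*(7 + 10))*3 + 3034) = (2179/2 - 1361)/((3*(7 + 10))*3 + 3034) = -543/(2*((3*17)*3 + 3034)) = -543/(2*(51*3 + 3034)) = -543/(2*(153 + 3034)) = -543/2/3187 = -543/2*1/3187 = -543/6374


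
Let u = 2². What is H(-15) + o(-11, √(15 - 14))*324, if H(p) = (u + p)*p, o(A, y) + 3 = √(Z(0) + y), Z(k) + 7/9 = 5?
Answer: -807 + 108*√47 ≈ -66.589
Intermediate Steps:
u = 4
Z(k) = 38/9 (Z(k) = -7/9 + 5 = 38/9)
o(A, y) = -3 + √(38/9 + y)
H(p) = p*(4 + p) (H(p) = (4 + p)*p = p*(4 + p))
H(-15) + o(-11, √(15 - 14))*324 = -15*(4 - 15) + (-3 + √(38 + 9*√(15 - 14))/3)*324 = -15*(-11) + (-3 + √(38 + 9*√1)/3)*324 = 165 + (-3 + √(38 + 9*1)/3)*324 = 165 + (-3 + √(38 + 9)/3)*324 = 165 + (-3 + √47/3)*324 = 165 + (-972 + 108*√47) = -807 + 108*√47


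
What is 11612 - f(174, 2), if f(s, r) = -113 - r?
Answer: 11727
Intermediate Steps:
11612 - f(174, 2) = 11612 - (-113 - 1*2) = 11612 - (-113 - 2) = 11612 - 1*(-115) = 11612 + 115 = 11727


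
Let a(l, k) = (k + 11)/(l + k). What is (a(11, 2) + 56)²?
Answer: 3249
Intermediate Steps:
a(l, k) = (11 + k)/(k + l)
(a(11, 2) + 56)² = ((11 + 2)/(2 + 11) + 56)² = (13/13 + 56)² = ((1/13)*13 + 56)² = (1 + 56)² = 57² = 3249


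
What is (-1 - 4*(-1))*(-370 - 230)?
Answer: -1800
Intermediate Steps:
(-1 - 4*(-1))*(-370 - 230) = (-1 + 4)*(-600) = 3*(-600) = -1800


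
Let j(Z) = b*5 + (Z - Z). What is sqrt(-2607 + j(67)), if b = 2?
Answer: 7*I*sqrt(53) ≈ 50.961*I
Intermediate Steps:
j(Z) = 10 (j(Z) = 2*5 + (Z - Z) = 10 + 0 = 10)
sqrt(-2607 + j(67)) = sqrt(-2607 + 10) = sqrt(-2597) = 7*I*sqrt(53)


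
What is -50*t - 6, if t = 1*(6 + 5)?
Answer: -556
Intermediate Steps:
t = 11 (t = 1*11 = 11)
-50*t - 6 = -50*11 - 6 = -550 - 6 = -556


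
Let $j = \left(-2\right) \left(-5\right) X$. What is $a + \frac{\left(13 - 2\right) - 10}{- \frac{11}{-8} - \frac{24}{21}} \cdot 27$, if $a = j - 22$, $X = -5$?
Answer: $\frac{576}{13} \approx 44.308$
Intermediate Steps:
$j = -50$ ($j = \left(-2\right) \left(-5\right) \left(-5\right) = 10 \left(-5\right) = -50$)
$a = -72$ ($a = -50 - 22 = -72$)
$a + \frac{\left(13 - 2\right) - 10}{- \frac{11}{-8} - \frac{24}{21}} \cdot 27 = -72 + \frac{\left(13 - 2\right) - 10}{- \frac{11}{-8} - \frac{24}{21}} \cdot 27 = -72 + \frac{11 - 10}{\left(-11\right) \left(- \frac{1}{8}\right) - \frac{8}{7}} \cdot 27 = -72 + 1 \frac{1}{\frac{11}{8} - \frac{8}{7}} \cdot 27 = -72 + 1 \frac{1}{\frac{13}{56}} \cdot 27 = -72 + 1 \cdot \frac{56}{13} \cdot 27 = -72 + \frac{56}{13} \cdot 27 = -72 + \frac{1512}{13} = \frac{576}{13}$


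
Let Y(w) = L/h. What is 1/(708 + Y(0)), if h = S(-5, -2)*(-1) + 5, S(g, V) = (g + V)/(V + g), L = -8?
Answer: 1/706 ≈ 0.0014164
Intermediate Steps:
S(g, V) = 1 (S(g, V) = (V + g)/(V + g) = 1)
h = 4 (h = 1*(-1) + 5 = -1 + 5 = 4)
Y(w) = -2 (Y(w) = -8/4 = -8*1/4 = -2)
1/(708 + Y(0)) = 1/(708 - 2) = 1/706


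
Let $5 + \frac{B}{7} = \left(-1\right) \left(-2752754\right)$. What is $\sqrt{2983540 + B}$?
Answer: $\sqrt{22252783} \approx 4717.3$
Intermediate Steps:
$B = 19269243$ ($B = -35 + 7 \left(\left(-1\right) \left(-2752754\right)\right) = -35 + 7 \cdot 2752754 = -35 + 19269278 = 19269243$)
$\sqrt{2983540 + B} = \sqrt{2983540 + 19269243} = \sqrt{22252783}$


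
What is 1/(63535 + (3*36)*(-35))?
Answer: 1/59755 ≈ 1.6735e-5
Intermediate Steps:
1/(63535 + (3*36)*(-35)) = 1/(63535 + 108*(-35)) = 1/(63535 - 3780) = 1/59755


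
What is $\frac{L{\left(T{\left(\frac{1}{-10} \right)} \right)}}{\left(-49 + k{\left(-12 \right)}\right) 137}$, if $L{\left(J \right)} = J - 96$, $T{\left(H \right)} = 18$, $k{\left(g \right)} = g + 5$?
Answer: $\frac{39}{3836} \approx 0.010167$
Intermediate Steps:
$k{\left(g \right)} = 5 + g$
$L{\left(J \right)} = -96 + J$ ($L{\left(J \right)} = J - 96 = -96 + J$)
$\frac{L{\left(T{\left(\frac{1}{-10} \right)} \right)}}{\left(-49 + k{\left(-12 \right)}\right) 137} = \frac{-96 + 18}{\left(-49 + \left(5 - 12\right)\right) 137} = - \frac{78}{\left(-49 - 7\right) 137} = - \frac{78}{\left(-56\right) 137} = - \frac{78}{-7672} = \left(-78\right) \left(- \frac{1}{7672}\right) = \frac{39}{3836}$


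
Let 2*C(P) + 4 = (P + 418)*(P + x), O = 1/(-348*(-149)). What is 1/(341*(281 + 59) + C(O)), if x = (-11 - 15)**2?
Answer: 5377259808/1383149579059465 ≈ 3.8877e-6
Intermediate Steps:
x = 676 (x = (-26)**2 = 676)
O = 1/51852 (O = -1/348*(-1/149) = 1/51852 ≈ 1.9286e-5)
C(P) = -2 + (418 + P)*(676 + P)/2 (C(P) = -2 + ((P + 418)*(P + 676))/2 = -2 + ((418 + P)*(676 + P))/2 = -2 + (418 + P)*(676 + P)/2)
1/(341*(281 + 59) + C(O)) = 1/(341*(281 + 59) + (141282 + (1/51852)**2/2 + 547*(1/51852))) = 1/(341*340 + (141282 + (1/2)*(1/2688629904) + 547/51852)) = 1/(115940 + (141282 + 1/5377259808 + 547/51852)) = 1/(115940 + 759710076919945/5377259808) = 1/(1383149579059465/5377259808) = 5377259808/1383149579059465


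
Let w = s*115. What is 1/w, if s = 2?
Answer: 1/230 ≈ 0.0043478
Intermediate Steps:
w = 230 (w = 2*115 = 230)
1/w = 1/230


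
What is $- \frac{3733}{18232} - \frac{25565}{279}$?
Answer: $- \frac{467142587}{5086728} \approx -91.836$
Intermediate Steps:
$- \frac{3733}{18232} - \frac{25565}{279} = - \frac{467142587}{5086728}$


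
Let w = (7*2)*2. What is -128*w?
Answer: -3584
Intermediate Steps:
w = 28 (w = 14*2 = 28)
-128*w = -128*28 = -3584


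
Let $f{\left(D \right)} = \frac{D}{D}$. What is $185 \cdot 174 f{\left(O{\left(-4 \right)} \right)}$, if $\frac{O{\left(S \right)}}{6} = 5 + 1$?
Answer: $32190$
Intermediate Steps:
$O{\left(S \right)} = 36$ ($O{\left(S \right)} = 6 \left(5 + 1\right) = 6 \cdot 6 = 36$)
$f{\left(D \right)} = 1$
$185 \cdot 174 f{\left(O{\left(-4 \right)} \right)} = 185 \cdot 174 \cdot 1 = 32190 \cdot 1 = 32190$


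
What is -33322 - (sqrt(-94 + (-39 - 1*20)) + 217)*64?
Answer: -47210 - 192*I*sqrt(17) ≈ -47210.0 - 791.64*I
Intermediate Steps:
-33322 - (sqrt(-94 + (-39 - 1*20)) + 217)*64 = -33322 - (sqrt(-94 + (-39 - 20)) + 217)*64 = -33322 - (sqrt(-94 - 59) + 217)*64 = -33322 - (sqrt(-153) + 217)*64 = -33322 - (3*I*sqrt(17) + 217)*64 = -33322 - (217 + 3*I*sqrt(17))*64 = -33322 - (13888 + 192*I*sqrt(17)) = -33322 + (-13888 - 192*I*sqrt(17)) = -47210 - 192*I*sqrt(17)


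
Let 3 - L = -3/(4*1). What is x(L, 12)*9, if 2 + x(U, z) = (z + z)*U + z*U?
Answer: 1197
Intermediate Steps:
L = 15/4 (L = 3 - (-3)/(4*1) = 3 - (-3)/4 = 3 - 1*(-¾) = 3 + ¾ = 15/4 ≈ 3.7500)
x(U, z) = -2 + 3*U*z (x(U, z) = -2 + ((z + z)*U + z*U) = -2 + ((2*z)*U + U*z) = -2 + (2*U*z + U*z) = -2 + 3*U*z)
x(L, 12)*9 = (-2 + 3*(15/4)*12)*9 = (-2 + 135)*9 = 133*9 = 1197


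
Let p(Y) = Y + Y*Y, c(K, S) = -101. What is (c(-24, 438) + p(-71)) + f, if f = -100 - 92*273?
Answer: -20347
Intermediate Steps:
f = -25216 (f = -100 - 25116 = -25216)
p(Y) = Y + Y**2
(c(-24, 438) + p(-71)) + f = (-101 - 71*(1 - 71)) - 25216 = (-101 - 71*(-70)) - 25216 = (-101 + 4970) - 25216 = 4869 - 25216 = -20347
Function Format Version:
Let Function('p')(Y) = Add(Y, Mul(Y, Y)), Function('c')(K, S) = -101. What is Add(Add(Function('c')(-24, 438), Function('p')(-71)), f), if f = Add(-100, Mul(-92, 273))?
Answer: -20347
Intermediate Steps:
f = -25216 (f = Add(-100, -25116) = -25216)
Function('p')(Y) = Add(Y, Pow(Y, 2))
Add(Add(Function('c')(-24, 438), Function('p')(-71)), f) = Add(Add(-101, Mul(-71, Add(1, -71))), -25216) = Add(Add(-101, Mul(-71, -70)), -25216) = Add(Add(-101, 4970), -25216) = Add(4869, -25216) = -20347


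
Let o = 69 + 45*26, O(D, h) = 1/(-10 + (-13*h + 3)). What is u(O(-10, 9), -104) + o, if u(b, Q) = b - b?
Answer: 1239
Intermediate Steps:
O(D, h) = 1/(-7 - 13*h) (O(D, h) = 1/(-10 + (3 - 13*h)) = 1/(-7 - 13*h))
u(b, Q) = 0
o = 1239 (o = 69 + 1170 = 1239)
u(O(-10, 9), -104) + o = 0 + 1239 = 1239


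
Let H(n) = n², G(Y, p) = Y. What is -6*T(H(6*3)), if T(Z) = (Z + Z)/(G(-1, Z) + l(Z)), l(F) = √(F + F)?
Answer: -3888/647 - 69984*√2/647 ≈ -158.98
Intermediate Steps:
l(F) = √2*√F (l(F) = √(2*F) = √2*√F)
T(Z) = 2*Z/(-1 + √2*√Z) (T(Z) = (Z + Z)/(-1 + √2*√Z) = (2*Z)/(-1 + √2*√Z) = 2*Z/(-1 + √2*√Z))
-6*T(H(6*3)) = -12*(6*3)²/(-1 + √2*√((6*3)²)) = -12*18²/(-1 + √2*√(18²)) = -12*324/(-1 + √2*√324) = -12*324/(-1 + √2*18) = -12*324/(-1 + 18*√2) = -3888/(-1 + 18*√2)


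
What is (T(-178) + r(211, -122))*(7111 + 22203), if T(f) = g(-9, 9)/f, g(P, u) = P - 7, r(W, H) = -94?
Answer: -245006412/89 ≈ -2.7529e+6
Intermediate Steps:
g(P, u) = -7 + P
T(f) = -16/f (T(f) = (-7 - 9)/f = -16/f)
(T(-178) + r(211, -122))*(7111 + 22203) = (-16/(-178) - 94)*(7111 + 22203) = (-16*(-1/178) - 94)*29314 = (8/89 - 94)*29314 = -8358/89*29314 = -245006412/89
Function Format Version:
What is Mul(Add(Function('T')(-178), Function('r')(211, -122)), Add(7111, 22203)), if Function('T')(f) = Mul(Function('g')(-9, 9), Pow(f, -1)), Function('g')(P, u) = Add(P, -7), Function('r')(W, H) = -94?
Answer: Rational(-245006412, 89) ≈ -2.7529e+6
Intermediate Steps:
Function('g')(P, u) = Add(-7, P)
Function('T')(f) = Mul(-16, Pow(f, -1)) (Function('T')(f) = Mul(Add(-7, -9), Pow(f, -1)) = Mul(-16, Pow(f, -1)))
Mul(Add(Function('T')(-178), Function('r')(211, -122)), Add(7111, 22203)) = Mul(Add(Mul(-16, Pow(-178, -1)), -94), Add(7111, 22203)) = Mul(Add(Mul(-16, Rational(-1, 178)), -94), 29314) = Mul(Add(Rational(8, 89), -94), 29314) = Mul(Rational(-8358, 89), 29314) = Rational(-245006412, 89)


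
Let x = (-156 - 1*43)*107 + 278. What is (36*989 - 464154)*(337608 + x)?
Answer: -135675930150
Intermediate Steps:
x = -21015 (x = (-156 - 43)*107 + 278 = -199*107 + 278 = -21293 + 278 = -21015)
(36*989 - 464154)*(337608 + x) = (36*989 - 464154)*(337608 - 21015) = (35604 - 464154)*316593 = -428550*316593 = -135675930150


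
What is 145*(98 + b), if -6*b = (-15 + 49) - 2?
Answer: 40310/3 ≈ 13437.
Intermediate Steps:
b = -16/3 (b = -((-15 + 49) - 2)/6 = -(34 - 2)/6 = -1/6*32 = -16/3 ≈ -5.3333)
145*(98 + b) = 145*(98 - 16/3) = 145*(278/3) = 40310/3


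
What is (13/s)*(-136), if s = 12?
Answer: -442/3 ≈ -147.33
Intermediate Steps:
(13/s)*(-136) = (13/12)*(-136) = -442/3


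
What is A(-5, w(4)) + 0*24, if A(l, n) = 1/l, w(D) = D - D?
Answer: -⅕ ≈ -0.20000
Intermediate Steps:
w(D) = 0
A(-5, w(4)) + 0*24 = 1/(-5) + 0*24 = -⅕ + 0 = -⅕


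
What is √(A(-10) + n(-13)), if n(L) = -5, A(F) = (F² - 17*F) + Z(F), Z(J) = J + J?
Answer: 7*√5 ≈ 15.652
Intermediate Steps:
Z(J) = 2*J
A(F) = F² - 15*F (A(F) = (F² - 17*F) + 2*F = F² - 15*F)
√(A(-10) + n(-13)) = √(-10*(-15 - 10) - 5) = √(-10*(-25) - 5) = √(250 - 5) = √245 = 7*√5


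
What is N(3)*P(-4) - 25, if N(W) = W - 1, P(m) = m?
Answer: -33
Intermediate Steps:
N(W) = -1 + W
N(3)*P(-4) - 25 = (-1 + 3)*(-4) - 25 = 2*(-4) - 25 = -8 - 25 = -33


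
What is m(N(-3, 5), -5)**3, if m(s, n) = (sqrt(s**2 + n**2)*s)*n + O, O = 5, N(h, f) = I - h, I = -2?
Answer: 9875 - 3625*sqrt(26) ≈ -8608.9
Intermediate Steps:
N(h, f) = -2 - h
m(s, n) = 5 + n*s*sqrt(n**2 + s**2) (m(s, n) = (sqrt(s**2 + n**2)*s)*n + 5 = (sqrt(n**2 + s**2)*s)*n + 5 = (s*sqrt(n**2 + s**2))*n + 5 = n*s*sqrt(n**2 + s**2) + 5 = 5 + n*s*sqrt(n**2 + s**2))
m(N(-3, 5), -5)**3 = (5 - 5*(-2 - 1*(-3))*sqrt((-5)**2 + (-2 - 1*(-3))**2))**3 = (5 - 5*(-2 + 3)*sqrt(25 + (-2 + 3)**2))**3 = (5 - 5*1*sqrt(25 + 1**2))**3 = (5 - 5*1*sqrt(25 + 1))**3 = (5 - 5*1*sqrt(26))**3 = (5 - 5*sqrt(26))**3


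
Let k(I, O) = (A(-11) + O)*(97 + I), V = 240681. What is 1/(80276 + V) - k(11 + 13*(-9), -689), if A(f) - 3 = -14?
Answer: -2022029099/320957 ≈ -6300.0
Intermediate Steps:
A(f) = -11 (A(f) = 3 - 14 = -11)
k(I, O) = (-11 + O)*(97 + I)
1/(80276 + V) - k(11 + 13*(-9), -689) = 1/(80276 + 240681) - (-1067 - 11*(11 + 13*(-9)) + 97*(-689) + (11 + 13*(-9))*(-689)) = 1/320957 - (-1067 - 11*(11 - 117) - 66833 + (11 - 117)*(-689)) = 1/320957 - (-1067 - 11*(-106) - 66833 - 106*(-689)) = 1/320957 - (-1067 + 1166 - 66833 + 73034) = 1/320957 - 1*6300 = 1/320957 - 6300 = -2022029099/320957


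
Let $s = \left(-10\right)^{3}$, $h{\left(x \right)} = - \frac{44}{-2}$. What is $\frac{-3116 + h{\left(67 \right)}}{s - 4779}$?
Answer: $\frac{3094}{5779} \approx 0.53539$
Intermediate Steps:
$h{\left(x \right)} = 22$ ($h{\left(x \right)} = \left(-44\right) \left(- \frac{1}{2}\right) = 22$)
$s = -1000$
$\frac{-3116 + h{\left(67 \right)}}{s - 4779} = \frac{-3116 + 22}{-1000 - 4779} = - \frac{3094}{-5779} = \left(-3094\right) \left(- \frac{1}{5779}\right) = \frac{3094}{5779}$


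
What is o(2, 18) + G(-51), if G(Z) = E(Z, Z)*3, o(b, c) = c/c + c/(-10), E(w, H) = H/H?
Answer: 11/5 ≈ 2.2000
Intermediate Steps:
E(w, H) = 1
o(b, c) = 1 - c/10 (o(b, c) = 1 + c*(-1/10) = 1 - c/10)
G(Z) = 3 (G(Z) = 1*3 = 3)
o(2, 18) + G(-51) = (1 - 1/10*18) + 3 = (1 - 9/5) + 3 = -4/5 + 3 = 11/5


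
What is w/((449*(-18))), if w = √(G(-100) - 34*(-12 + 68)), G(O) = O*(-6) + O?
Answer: -I*√39/1347 ≈ -0.0046362*I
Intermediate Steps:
G(O) = -5*O (G(O) = -6*O + O = -5*O)
w = 6*I*√39 (w = √(-5*(-100) - 34*(-12 + 68)) = √(500 - 34*56) = √(500 - 1904) = √(-1404) = 6*I*√39 ≈ 37.47*I)
w/((449*(-18))) = (6*I*√39)/((449*(-18))) = (6*I*√39)/(-8082) = (6*I*√39)*(-1/8082) = -I*√39/1347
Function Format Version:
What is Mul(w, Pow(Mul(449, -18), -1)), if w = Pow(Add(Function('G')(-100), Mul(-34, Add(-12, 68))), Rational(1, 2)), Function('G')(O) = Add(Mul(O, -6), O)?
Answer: Mul(Rational(-1, 1347), I, Pow(39, Rational(1, 2))) ≈ Mul(-0.0046362, I)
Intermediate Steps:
Function('G')(O) = Mul(-5, O) (Function('G')(O) = Add(Mul(-6, O), O) = Mul(-5, O))
w = Mul(6, I, Pow(39, Rational(1, 2))) (w = Pow(Add(Mul(-5, -100), Mul(-34, Add(-12, 68))), Rational(1, 2)) = Pow(Add(500, Mul(-34, 56)), Rational(1, 2)) = Pow(Add(500, -1904), Rational(1, 2)) = Pow(-1404, Rational(1, 2)) = Mul(6, I, Pow(39, Rational(1, 2))) ≈ Mul(37.470, I))
Mul(w, Pow(Mul(449, -18), -1)) = Mul(Mul(6, I, Pow(39, Rational(1, 2))), Pow(Mul(449, -18), -1)) = Mul(Mul(6, I, Pow(39, Rational(1, 2))), Pow(-8082, -1)) = Mul(Mul(6, I, Pow(39, Rational(1, 2))), Rational(-1, 8082)) = Mul(Rational(-1, 1347), I, Pow(39, Rational(1, 2)))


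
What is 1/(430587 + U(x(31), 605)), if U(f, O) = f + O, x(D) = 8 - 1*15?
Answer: 1/431185 ≈ 2.3192e-6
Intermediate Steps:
x(D) = -7 (x(D) = 8 - 15 = -7)
U(f, O) = O + f
1/(430587 + U(x(31), 605)) = 1/(430587 + (605 - 7)) = 1/(430587 + 598) = 1/431185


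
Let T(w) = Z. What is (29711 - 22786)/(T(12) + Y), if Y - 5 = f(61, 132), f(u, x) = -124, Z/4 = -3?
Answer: -6925/131 ≈ -52.863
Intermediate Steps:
Z = -12 (Z = 4*(-3) = -12)
Y = -119 (Y = 5 - 124 = -119)
T(w) = -12
(29711 - 22786)/(T(12) + Y) = (29711 - 22786)/(-12 - 119) = 6925/(-131) = 6925*(-1/131) = -6925/131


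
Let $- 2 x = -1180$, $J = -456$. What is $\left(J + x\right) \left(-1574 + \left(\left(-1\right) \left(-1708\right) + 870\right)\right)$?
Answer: $134536$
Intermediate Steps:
$x = 590$ ($x = \left(- \frac{1}{2}\right) \left(-1180\right) = 590$)
$\left(J + x\right) \left(-1574 + \left(\left(-1\right) \left(-1708\right) + 870\right)\right) = \left(-456 + 590\right) \left(-1574 + \left(\left(-1\right) \left(-1708\right) + 870\right)\right) = 134 \left(-1574 + \left(1708 + 870\right)\right) = 134 \left(-1574 + 2578\right) = 134 \cdot 1004 = 134536$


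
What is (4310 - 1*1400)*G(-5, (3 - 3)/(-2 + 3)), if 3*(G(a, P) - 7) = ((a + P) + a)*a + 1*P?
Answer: 68870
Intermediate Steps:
G(a, P) = 7 + P/3 + a*(P + 2*a)/3 (G(a, P) = 7 + (((a + P) + a)*a + 1*P)/3 = 7 + (((P + a) + a)*a + P)/3 = 7 + ((P + 2*a)*a + P)/3 = 7 + (a*(P + 2*a) + P)/3 = 7 + (P + a*(P + 2*a))/3 = 7 + (P/3 + a*(P + 2*a)/3) = 7 + P/3 + a*(P + 2*a)/3)
(4310 - 1*1400)*G(-5, (3 - 3)/(-2 + 3)) = (4310 - 1*1400)*(7 + ((3 - 3)/(-2 + 3))/3 + (⅔)*(-5)² + (⅓)*((3 - 3)/(-2 + 3))*(-5)) = (4310 - 1400)*(7 + (0/1)/3 + (⅔)*25 + (⅓)*(0/1)*(-5)) = 2910*(7 + (0*1)/3 + 50/3 + (⅓)*(0*1)*(-5)) = 2910*(7 + (⅓)*0 + 50/3 + (⅓)*0*(-5)) = 2910*(7 + 0 + 50/3 + 0) = 2910*(71/3) = 68870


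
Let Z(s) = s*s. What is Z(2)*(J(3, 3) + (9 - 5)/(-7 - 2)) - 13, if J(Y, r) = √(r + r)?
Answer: -133/9 + 4*√6 ≈ -4.9798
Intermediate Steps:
J(Y, r) = √2*√r (J(Y, r) = √(2*r) = √2*√r)
Z(s) = s²
Z(2)*(J(3, 3) + (9 - 5)/(-7 - 2)) - 13 = 2²*(√2*√3 + (9 - 5)/(-7 - 2)) - 13 = 4*(√6 + 4/(-9)) - 13 = 4*(√6 + 4*(-⅑)) - 13 = 4*(√6 - 4/9) - 13 = 4*(-4/9 + √6) - 13 = (-16/9 + 4*√6) - 13 = -133/9 + 4*√6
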